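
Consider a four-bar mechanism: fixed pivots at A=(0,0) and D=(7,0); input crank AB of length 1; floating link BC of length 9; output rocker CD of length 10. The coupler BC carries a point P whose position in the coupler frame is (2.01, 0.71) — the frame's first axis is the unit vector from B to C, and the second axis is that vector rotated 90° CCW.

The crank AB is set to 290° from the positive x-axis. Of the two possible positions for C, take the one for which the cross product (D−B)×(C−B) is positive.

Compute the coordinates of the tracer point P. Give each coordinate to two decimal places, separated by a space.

-0.21 1.12

A=(0,0), D=(7.00,0)
B = A + 1.00·(cos290°, sin290°) = (0.3420, -0.9397)
|BD| = 6.7240
circle(B,9.00) ∩ circle(D,10.00): a=1.9491, h=8.7864
  candidates: C₊=(1.0441,8.0329) cross=59.079; C₋=(3.4999,-9.3675) cross=-59.079
  mode + wants cross > 0 → take C=(1.0441,8.0329) (cross=59.079)
ex = (C−B)/|BC| = (0.0780,0.9970); ey = (-0.9970,0.0780)
P = B + 2.01·ex + 0.71·ey = (-0.2090,1.1196)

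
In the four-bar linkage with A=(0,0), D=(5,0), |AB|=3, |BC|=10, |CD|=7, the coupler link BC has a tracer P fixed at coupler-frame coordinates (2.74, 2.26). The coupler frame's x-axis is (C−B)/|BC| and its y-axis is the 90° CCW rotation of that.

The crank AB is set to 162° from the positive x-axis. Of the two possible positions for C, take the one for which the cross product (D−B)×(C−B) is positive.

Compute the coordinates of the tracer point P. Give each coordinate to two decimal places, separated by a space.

-2.05 4.39

A=(0,0), D=(5.00,0)
B = A + 3.00·(cos162°, sin162°) = (-2.8532, 0.9271)
|BD| = 7.9077
circle(B,10.00) ∩ circle(D,7.00): a=7.1786, h=6.9619
  candidates: C₊=(5.0921,6.9994) cross=55.053; C₋=(3.4597,-6.8284) cross=-55.053
  mode + wants cross > 0 → take C=(5.0921,6.9994) (cross=55.053)
ex = (C−B)/|BC| = (0.7945,0.6072); ey = (-0.6072,0.7945)
P = B + 2.74·ex + 2.26·ey = (-2.0485,4.3865)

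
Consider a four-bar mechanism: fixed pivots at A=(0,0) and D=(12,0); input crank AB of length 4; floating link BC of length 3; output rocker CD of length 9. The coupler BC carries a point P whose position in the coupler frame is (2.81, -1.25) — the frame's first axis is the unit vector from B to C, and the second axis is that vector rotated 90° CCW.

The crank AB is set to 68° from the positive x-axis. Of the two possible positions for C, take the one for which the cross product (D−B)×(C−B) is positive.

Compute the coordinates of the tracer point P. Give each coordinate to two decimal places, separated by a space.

A=(0,0), D=(12.00,0)
B = A + 4.00·(cos68°, sin68°) = (1.4984, 3.7087)
|BD| = 11.1372
circle(B,3.00) ∩ circle(D,9.00): a=2.3362, h=1.8821
  candidates: C₊=(4.3280,4.7054) cross=20.961; C₋=(3.0746,1.1561) cross=-20.961
  mode + wants cross > 0 → take C=(4.3280,4.7054) (cross=20.961)
ex = (C−B)/|BC| = (0.9432,0.3322); ey = (-0.3322,0.9432)
P = B + 2.81·ex + -1.25·ey = (4.5641,3.4633)

4.56 3.46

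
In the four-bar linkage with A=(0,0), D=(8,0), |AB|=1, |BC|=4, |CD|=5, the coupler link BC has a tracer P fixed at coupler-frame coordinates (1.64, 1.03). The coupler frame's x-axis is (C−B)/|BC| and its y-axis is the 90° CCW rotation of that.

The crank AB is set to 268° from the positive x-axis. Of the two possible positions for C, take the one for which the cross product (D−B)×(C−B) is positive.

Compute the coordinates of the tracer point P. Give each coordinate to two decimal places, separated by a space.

0.68 0.80

A=(0,0), D=(8.00,0)
B = A + 1.00·(cos268°, sin268°) = (-0.0349, -0.9994)
|BD| = 8.0968
circle(B,4.00) ∩ circle(D,5.00): a=3.4926, h=1.9497
  candidates: C₊=(3.1904,1.3665) cross=15.787; C₋=(3.6717,-2.5031) cross=-15.787
  mode + wants cross > 0 → take C=(3.1904,1.3665) (cross=15.787)
ex = (C−B)/|BC| = (0.8063,0.5915); ey = (-0.5915,0.8063)
P = B + 1.64·ex + 1.03·ey = (0.6782,0.8011)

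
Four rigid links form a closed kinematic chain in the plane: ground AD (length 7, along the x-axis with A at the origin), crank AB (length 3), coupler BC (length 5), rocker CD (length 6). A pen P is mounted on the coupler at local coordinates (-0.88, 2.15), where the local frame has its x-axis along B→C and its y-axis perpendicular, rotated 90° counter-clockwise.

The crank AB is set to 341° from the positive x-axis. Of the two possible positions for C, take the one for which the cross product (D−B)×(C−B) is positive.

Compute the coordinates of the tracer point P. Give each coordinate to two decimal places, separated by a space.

A=(0,0), D=(7.00,0)
B = A + 3.00·(cos341°, sin341°) = (2.8366, -0.9767)
|BD| = 4.2765
circle(B,5.00) ∩ circle(D,6.00): a=0.8521, h=4.9269
  candidates: C₊=(2.5409,4.0145) cross=21.070; C₋=(4.7914,-5.5787) cross=-21.070
  mode + wants cross > 0 → take C=(2.5409,4.0145) (cross=21.070)
ex = (C−B)/|BC| = (-0.0591,0.9983); ey = (-0.9983,-0.0591)
P = B + -0.88·ex + 2.15·ey = (0.7423,-1.9823)

0.74 -1.98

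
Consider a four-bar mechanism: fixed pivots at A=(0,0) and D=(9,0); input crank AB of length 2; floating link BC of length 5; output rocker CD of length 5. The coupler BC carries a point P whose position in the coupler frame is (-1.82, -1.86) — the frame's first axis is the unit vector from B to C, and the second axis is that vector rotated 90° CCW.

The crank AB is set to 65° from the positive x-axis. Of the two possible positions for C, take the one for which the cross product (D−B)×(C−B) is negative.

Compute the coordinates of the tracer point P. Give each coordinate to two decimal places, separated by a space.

-1.76 1.82

A=(0,0), D=(9.00,0)
B = A + 2.00·(cos65°, sin65°) = (0.8452, 1.8126)
|BD| = 8.3538
circle(B,5.00) ∩ circle(D,5.00): a=4.1769, h=2.7484
  candidates: C₊=(5.5190,3.5892) cross=22.959; C₋=(4.3263,-1.7766) cross=-22.959
  mode - wants cross < 0 → take C=(4.3263,-1.7766) (cross=-22.959)
ex = (C−B)/|BC| = (0.6962,-0.7178); ey = (0.7178,0.6962)
P = B + -1.82·ex + -1.86·ey = (-1.7570,1.8241)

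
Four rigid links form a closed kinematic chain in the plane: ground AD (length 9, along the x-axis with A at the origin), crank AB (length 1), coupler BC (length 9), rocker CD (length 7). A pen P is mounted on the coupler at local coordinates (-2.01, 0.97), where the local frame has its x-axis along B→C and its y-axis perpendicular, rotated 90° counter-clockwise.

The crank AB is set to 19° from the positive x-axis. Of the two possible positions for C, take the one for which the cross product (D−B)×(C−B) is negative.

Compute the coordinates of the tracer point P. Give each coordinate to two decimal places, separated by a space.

A=(0,0), D=(9.00,0)
B = A + 1.00·(cos19°, sin19°) = (0.9455, 0.3256)
|BD| = 8.0611
circle(B,9.00) ∩ circle(D,7.00): a=6.0154, h=6.6944
  candidates: C₊=(7.2264,6.7716) cross=53.964; C₋=(6.6856,-6.6063) cross=-53.964
  mode - wants cross < 0 → take C=(6.6856,-6.6063) (cross=-53.964)
ex = (C−B)/|BC| = (0.6378,-0.7702); ey = (0.7702,0.6378)
P = B + -2.01·ex + 0.97·ey = (0.4107,2.4923)

0.41 2.49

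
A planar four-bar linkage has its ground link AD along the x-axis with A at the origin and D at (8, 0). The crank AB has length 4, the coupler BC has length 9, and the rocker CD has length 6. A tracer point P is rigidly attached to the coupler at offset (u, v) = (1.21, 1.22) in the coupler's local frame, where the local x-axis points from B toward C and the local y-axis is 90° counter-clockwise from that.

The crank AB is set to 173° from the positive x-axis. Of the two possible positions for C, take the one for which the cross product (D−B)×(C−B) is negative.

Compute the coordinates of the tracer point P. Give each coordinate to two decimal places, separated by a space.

A=(0,0), D=(8.00,0)
B = A + 4.00·(cos173°, sin173°) = (-3.9702, 0.4875)
|BD| = 11.9801
circle(B,9.00) ∩ circle(D,6.00): a=7.8682, h=4.3694
  candidates: C₊=(4.0693,4.5331) cross=52.346; C₋=(3.7137,-4.1985) cross=-52.346
  mode - wants cross < 0 → take C=(3.7137,-4.1985) (cross=-52.346)
ex = (C−B)/|BC| = (0.8538,-0.5207); ey = (0.5207,0.8538)
P = B + 1.21·ex + 1.22·ey = (-2.3019,0.8991)

-2.30 0.90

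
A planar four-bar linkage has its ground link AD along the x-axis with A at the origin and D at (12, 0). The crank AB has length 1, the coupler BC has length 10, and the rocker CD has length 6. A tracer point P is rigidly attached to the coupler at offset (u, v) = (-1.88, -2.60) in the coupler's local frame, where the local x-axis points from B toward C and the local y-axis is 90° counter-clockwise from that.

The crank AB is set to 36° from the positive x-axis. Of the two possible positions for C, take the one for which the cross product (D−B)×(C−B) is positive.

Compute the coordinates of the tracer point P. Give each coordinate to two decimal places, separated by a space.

0.44 -2.60

A=(0,0), D=(12.00,0)
B = A + 1.00·(cos36°, sin36°) = (0.8090, 0.5878)
|BD| = 11.2064
circle(B,10.00) ∩ circle(D,6.00): a=8.4587, h=5.3339
  candidates: C₊=(9.5359,5.4706) cross=59.774; C₋=(8.9763,-5.1824) cross=-59.774
  mode + wants cross > 0 → take C=(9.5359,5.4706) (cross=59.774)
ex = (C−B)/|BC| = (0.8727,0.4883); ey = (-0.4883,0.8727)
P = B + -1.88·ex + -2.60·ey = (0.4379,-2.5992)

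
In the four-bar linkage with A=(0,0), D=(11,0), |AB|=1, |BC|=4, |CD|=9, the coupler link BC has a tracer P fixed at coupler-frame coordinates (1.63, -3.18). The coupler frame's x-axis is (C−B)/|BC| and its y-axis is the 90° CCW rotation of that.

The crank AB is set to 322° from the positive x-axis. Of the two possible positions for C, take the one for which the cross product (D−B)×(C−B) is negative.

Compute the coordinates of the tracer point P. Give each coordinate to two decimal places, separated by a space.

-1.02 -3.70

A=(0,0), D=(11.00,0)
B = A + 1.00·(cos322°, sin322°) = (0.7880, -0.6157)
|BD| = 10.2305
circle(B,4.00) ∩ circle(D,9.00): a=1.9385, h=3.4989
  candidates: C₊=(2.5124,2.9935) cross=35.795; C₋=(2.9336,-3.9916) cross=-35.795
  mode - wants cross < 0 → take C=(2.9336,-3.9916) (cross=-35.795)
ex = (C−B)/|BC| = (0.5364,-0.8440); ey = (0.8440,0.5364)
P = B + 1.63·ex + -3.18·ey = (-1.0215,-3.6970)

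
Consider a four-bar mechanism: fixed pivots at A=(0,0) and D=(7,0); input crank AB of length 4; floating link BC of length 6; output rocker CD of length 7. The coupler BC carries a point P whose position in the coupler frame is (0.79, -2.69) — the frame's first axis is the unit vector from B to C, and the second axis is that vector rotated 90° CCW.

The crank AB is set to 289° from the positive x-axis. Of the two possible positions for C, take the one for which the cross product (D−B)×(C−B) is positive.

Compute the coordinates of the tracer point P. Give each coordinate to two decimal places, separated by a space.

3.83 -2.57

A=(0,0), D=(7.00,0)
B = A + 4.00·(cos289°, sin289°) = (1.3023, -3.7821)
|BD| = 6.8387
circle(B,6.00) ∩ circle(D,7.00): a=2.4689, h=5.4685
  candidates: C₊=(0.3350,2.1394) cross=37.398; C₋=(6.3835,-6.9728) cross=-37.398
  mode + wants cross > 0 → take C=(0.3350,2.1394) (cross=37.398)
ex = (C−B)/|BC| = (-0.1612,0.9869); ey = (-0.9869,-0.1612)
P = B + 0.79·ex + -2.69·ey = (3.8297,-2.5687)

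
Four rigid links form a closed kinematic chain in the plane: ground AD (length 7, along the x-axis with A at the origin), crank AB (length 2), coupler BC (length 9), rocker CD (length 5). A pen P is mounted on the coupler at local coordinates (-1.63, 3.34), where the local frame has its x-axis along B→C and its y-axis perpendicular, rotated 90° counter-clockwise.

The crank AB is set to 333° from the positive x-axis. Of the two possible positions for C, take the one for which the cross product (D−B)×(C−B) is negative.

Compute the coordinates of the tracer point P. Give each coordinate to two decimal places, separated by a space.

1.28 2.77

A=(0,0), D=(7.00,0)
B = A + 2.00·(cos333°, sin333°) = (1.7820, -0.9080)
|BD| = 5.2964
circle(B,9.00) ∩ circle(D,5.00): a=7.9348, h=4.2472
  candidates: C₊=(8.8712,4.6366) cross=22.495; C₋=(10.3275,-3.7320) cross=-22.495
  mode - wants cross < 0 → take C=(10.3275,-3.7320) (cross=-22.495)
ex = (C−B)/|BC| = (0.9495,-0.3138); ey = (0.3138,0.9495)
P = B + -1.63·ex + 3.34·ey = (1.2824,2.7748)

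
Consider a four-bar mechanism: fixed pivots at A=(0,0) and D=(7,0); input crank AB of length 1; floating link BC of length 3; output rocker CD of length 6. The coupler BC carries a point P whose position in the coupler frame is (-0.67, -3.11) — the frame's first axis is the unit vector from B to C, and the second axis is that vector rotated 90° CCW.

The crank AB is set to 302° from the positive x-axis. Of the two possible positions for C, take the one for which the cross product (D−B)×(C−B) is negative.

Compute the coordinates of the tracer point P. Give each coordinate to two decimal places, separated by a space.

-2.48 -1.87

A=(0,0), D=(7.00,0)
B = A + 1.00·(cos302°, sin302°) = (0.5299, -0.8480)
|BD| = 6.5254
circle(B,3.00) ∩ circle(D,6.00): a=1.1939, h=2.7522
  candidates: C₊=(1.3560,2.0360) cross=17.959; C₋=(2.0714,-3.4218) cross=-17.959
  mode - wants cross < 0 → take C=(2.0714,-3.4218) (cross=-17.959)
ex = (C−B)/|BC| = (0.5138,-0.8579); ey = (0.8579,0.5138)
P = B + -0.67·ex + -3.11·ey = (-2.4824,-1.8712)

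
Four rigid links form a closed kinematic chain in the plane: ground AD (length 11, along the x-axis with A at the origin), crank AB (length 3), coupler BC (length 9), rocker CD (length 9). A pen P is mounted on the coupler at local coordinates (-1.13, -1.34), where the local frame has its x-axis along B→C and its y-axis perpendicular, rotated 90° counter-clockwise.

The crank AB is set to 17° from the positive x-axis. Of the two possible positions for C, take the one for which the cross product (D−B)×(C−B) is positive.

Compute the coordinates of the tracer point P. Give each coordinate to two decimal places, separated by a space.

3.37 -0.80

A=(0,0), D=(11.00,0)
B = A + 3.00·(cos17°, sin17°) = (2.8689, 0.8771)
|BD| = 8.1783
circle(B,9.00) ∩ circle(D,9.00): a=4.0891, h=8.0174
  candidates: C₊=(7.7943,8.4097) cross=65.569; C₋=(6.0746,-7.5326) cross=-65.569
  mode + wants cross > 0 → take C=(7.7943,8.4097) (cross=65.569)
ex = (C−B)/|BC| = (0.5473,0.8370); ey = (-0.8370,0.5473)
P = B + -1.13·ex + -1.34·ey = (3.3720,-0.8020)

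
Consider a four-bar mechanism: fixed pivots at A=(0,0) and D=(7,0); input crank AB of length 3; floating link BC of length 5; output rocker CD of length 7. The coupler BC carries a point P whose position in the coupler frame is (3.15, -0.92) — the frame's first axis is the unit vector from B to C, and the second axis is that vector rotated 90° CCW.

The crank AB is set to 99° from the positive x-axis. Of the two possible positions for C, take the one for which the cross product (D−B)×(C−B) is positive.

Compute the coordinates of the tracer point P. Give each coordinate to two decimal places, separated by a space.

2.58 4.18

A=(0,0), D=(7.00,0)
B = A + 3.00·(cos99°, sin99°) = (-0.4693, 2.9631)
|BD| = 8.0356
circle(B,5.00) ∩ circle(D,7.00): a=2.5244, h=4.3159
  candidates: C₊=(3.4687,6.0440) cross=34.681; C₋=(0.2857,-1.9796) cross=-34.681
  mode + wants cross > 0 → take C=(3.4687,6.0440) (cross=34.681)
ex = (C−B)/|BC| = (0.7876,0.6162); ey = (-0.6162,0.7876)
P = B + 3.15·ex + -0.92·ey = (2.5785,4.1795)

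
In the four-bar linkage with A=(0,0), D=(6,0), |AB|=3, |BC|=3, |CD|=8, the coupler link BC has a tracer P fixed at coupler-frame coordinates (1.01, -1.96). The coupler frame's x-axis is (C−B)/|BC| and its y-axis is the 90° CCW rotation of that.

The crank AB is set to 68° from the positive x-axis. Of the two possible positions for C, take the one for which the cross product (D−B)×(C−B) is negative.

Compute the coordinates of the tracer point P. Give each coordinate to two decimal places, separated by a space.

A=(0,0), D=(6.00,0)
B = A + 3.00·(cos68°, sin68°) = (1.1238, 2.7816)
|BD| = 5.6137
circle(B,3.00) ∩ circle(D,8.00): a=-2.0918, h=2.1504
  candidates: C₊=(0.3724,5.6859) cross=12.072; C₋=(-1.7587,1.9501) cross=-12.072
  mode - wants cross < 0 → take C=(-1.7587,1.9501) (cross=-12.072)
ex = (C−B)/|BC| = (-0.9608,-0.2771); ey = (0.2771,-0.9608)
P = B + 1.01·ex + -1.96·ey = (-0.3898,4.3849)

-0.39 4.38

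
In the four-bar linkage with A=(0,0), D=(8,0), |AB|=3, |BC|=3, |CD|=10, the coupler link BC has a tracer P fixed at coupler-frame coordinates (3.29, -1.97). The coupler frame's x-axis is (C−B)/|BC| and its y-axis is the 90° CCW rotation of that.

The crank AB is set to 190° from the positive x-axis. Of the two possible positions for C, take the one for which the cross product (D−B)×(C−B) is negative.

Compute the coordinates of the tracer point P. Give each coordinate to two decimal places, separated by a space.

-3.07 -4.35

A=(0,0), D=(8.00,0)
B = A + 3.00·(cos190°, sin190°) = (-2.9544, -0.5209)
|BD| = 10.9668
circle(B,3.00) ∩ circle(D,10.00): a=1.3345, h=2.6868
  candidates: C₊=(-1.7490,2.2262) cross=29.466; C₋=(-1.4938,-3.1414) cross=-29.466
  mode - wants cross < 0 → take C=(-1.4938,-3.1414) (cross=-29.466)
ex = (C−B)/|BC| = (0.4869,-0.8735); ey = (0.8735,0.4869)
P = B + 3.29·ex + -1.97·ey = (-3.0733,-4.3538)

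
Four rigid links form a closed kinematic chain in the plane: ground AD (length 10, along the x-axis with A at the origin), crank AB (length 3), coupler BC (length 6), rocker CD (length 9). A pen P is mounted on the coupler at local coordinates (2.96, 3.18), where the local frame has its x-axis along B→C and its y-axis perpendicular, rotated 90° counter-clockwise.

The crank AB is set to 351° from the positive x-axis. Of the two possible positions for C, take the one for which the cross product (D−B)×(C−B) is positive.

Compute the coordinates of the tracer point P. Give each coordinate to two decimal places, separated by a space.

A=(0,0), D=(10.00,0)
B = A + 3.00·(cos351°, sin351°) = (2.9631, -0.4693)
|BD| = 7.0526
circle(B,6.00) ∩ circle(D,9.00): a=0.3360, h=5.9906
  candidates: C₊=(2.8996,5.5304) cross=42.249; C₋=(3.6969,-6.4243) cross=-42.249
  mode + wants cross > 0 → take C=(2.8996,5.5304) (cross=42.249)
ex = (C−B)/|BC| = (-0.0106,0.9999); ey = (-0.9999,-0.0106)
P = B + 2.96·ex + 3.18·ey = (-0.2480,2.4569)

-0.25 2.46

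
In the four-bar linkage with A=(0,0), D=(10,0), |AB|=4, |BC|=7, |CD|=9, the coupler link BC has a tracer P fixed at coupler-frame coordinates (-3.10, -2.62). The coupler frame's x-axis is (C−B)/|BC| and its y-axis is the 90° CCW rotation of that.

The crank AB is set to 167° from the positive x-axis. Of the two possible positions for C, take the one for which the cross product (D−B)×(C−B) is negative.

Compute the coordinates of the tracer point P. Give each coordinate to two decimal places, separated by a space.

A=(0,0), D=(10.00,0)
B = A + 4.00·(cos167°, sin167°) = (-3.8975, 0.8998)
|BD| = 13.9266
circle(B,7.00) ∩ circle(D,9.00): a=5.8144, h=3.8978
  candidates: C₊=(2.1566,4.4138) cross=54.283; C₋=(1.6529,-3.3655) cross=-54.283
  mode - wants cross < 0 → take C=(1.6529,-3.3655) (cross=-54.283)
ex = (C−B)/|BC| = (0.7929,-0.6093); ey = (0.6093,0.7929)
P = B + -3.10·ex + -2.62·ey = (-7.9520,0.7113)

-7.95 0.71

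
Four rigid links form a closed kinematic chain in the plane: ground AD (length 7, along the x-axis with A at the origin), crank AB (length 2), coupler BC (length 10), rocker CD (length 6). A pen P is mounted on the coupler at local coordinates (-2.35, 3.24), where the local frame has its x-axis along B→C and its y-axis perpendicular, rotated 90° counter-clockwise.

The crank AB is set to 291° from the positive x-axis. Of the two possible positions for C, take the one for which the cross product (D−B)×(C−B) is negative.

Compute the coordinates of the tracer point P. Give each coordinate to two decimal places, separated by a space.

A=(0,0), D=(7.00,0)
B = A + 2.00·(cos291°, sin291°) = (0.7167, -1.8672)
|BD| = 6.5548
circle(B,10.00) ∩ circle(D,6.00): a=8.1593, h=5.7815
  candidates: C₊=(6.8911,5.9990) cross=37.897; C₋=(10.1849,-5.0849) cross=-37.897
  mode - wants cross < 0 → take C=(10.1849,-5.0849) (cross=-37.897)
ex = (C−B)/|BC| = (0.9468,-0.3218); ey = (0.3218,0.9468)
P = B + -2.35·ex + 3.24·ey = (-0.4657,1.9567)

-0.47 1.96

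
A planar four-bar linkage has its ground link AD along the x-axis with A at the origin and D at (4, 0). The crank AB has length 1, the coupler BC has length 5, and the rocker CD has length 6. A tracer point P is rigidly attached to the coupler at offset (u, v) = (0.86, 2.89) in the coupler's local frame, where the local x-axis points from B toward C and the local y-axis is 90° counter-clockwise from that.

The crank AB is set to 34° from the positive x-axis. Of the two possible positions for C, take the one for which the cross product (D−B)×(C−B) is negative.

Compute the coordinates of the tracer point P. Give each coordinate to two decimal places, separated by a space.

3.50 -0.84

A=(0,0), D=(4.00,0)
B = A + 1.00·(cos34°, sin34°) = (0.8290, 0.5592)
|BD| = 3.2199
circle(B,5.00) ∩ circle(D,6.00): a=-0.0982, h=4.9990
  candidates: C₊=(1.6005,5.4993) cross=16.096; C₋=(-0.1358,-4.3468) cross=-16.096
  mode - wants cross < 0 → take C=(-0.1358,-4.3468) (cross=-16.096)
ex = (C−B)/|BC| = (-0.1930,-0.9812); ey = (0.9812,-0.1930)
P = B + 0.86·ex + 2.89·ey = (3.4988,-0.8423)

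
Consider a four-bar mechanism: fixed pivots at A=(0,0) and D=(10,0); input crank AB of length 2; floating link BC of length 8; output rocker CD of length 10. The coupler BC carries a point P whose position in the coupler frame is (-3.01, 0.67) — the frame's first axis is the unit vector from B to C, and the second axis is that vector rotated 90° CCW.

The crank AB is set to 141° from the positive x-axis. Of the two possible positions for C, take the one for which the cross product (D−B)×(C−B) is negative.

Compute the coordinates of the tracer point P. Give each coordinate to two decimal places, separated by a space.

-2.27 4.26

A=(0,0), D=(10.00,0)
B = A + 2.00·(cos141°, sin141°) = (-1.5543, 1.2586)
|BD| = 11.6226
circle(B,8.00) ∩ circle(D,10.00): a=4.2626, h=6.7698
  candidates: C₊=(3.4164,7.5270) cross=78.683; C₋=(1.9501,-5.9329) cross=-78.683
  mode - wants cross < 0 → take C=(1.9501,-5.9329) (cross=-78.683)
ex = (C−B)/|BC| = (0.4381,-0.8989); ey = (0.8989,0.4381)
P = B + -3.01·ex + 0.67·ey = (-2.2705,4.2580)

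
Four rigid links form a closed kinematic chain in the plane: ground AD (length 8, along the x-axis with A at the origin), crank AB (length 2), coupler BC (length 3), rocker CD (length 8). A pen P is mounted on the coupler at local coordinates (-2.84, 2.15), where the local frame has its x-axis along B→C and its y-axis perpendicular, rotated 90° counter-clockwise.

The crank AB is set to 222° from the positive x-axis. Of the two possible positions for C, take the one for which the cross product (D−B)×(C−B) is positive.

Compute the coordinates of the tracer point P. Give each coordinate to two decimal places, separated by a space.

-4.81 -2.62

A=(0,0), D=(8.00,0)
B = A + 2.00·(cos222°, sin222°) = (-1.4863, -1.3383)
|BD| = 9.5802
circle(B,3.00) ∩ circle(D,8.00): a=1.9196, h=2.3054
  candidates: C₊=(0.0925,1.2127) cross=22.087; C₋=(0.7366,-3.3530) cross=-22.087
  mode + wants cross > 0 → take C=(0.0925,1.2127) (cross=22.087)
ex = (C−B)/|BC| = (0.5262,0.8503); ey = (-0.8503,0.5262)
P = B + -2.84·ex + 2.15·ey = (-4.8090,-2.6218)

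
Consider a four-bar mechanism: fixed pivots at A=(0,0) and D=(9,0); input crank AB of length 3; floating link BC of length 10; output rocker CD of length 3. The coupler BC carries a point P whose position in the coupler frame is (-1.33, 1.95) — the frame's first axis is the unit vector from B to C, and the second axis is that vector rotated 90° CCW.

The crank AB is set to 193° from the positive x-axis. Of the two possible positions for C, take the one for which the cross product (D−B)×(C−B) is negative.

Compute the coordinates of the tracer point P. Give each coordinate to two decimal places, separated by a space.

A=(0,0), D=(9.00,0)
B = A + 3.00·(cos193°, sin193°) = (-2.9231, -0.6749)
|BD| = 11.9422
circle(B,10.00) ∩ circle(D,3.00): a=9.7811, h=2.0808
  candidates: C₊=(6.7248,1.9554) cross=24.849; C₋=(6.9600,-2.1996) cross=-24.849
  mode - wants cross < 0 → take C=(6.9600,-2.1996) (cross=-24.849)
ex = (C−B)/|BC| = (0.9883,-0.1525); ey = (0.1525,0.9883)
P = B + -1.33·ex + 1.95·ey = (-3.9402,1.4551)

-3.94 1.46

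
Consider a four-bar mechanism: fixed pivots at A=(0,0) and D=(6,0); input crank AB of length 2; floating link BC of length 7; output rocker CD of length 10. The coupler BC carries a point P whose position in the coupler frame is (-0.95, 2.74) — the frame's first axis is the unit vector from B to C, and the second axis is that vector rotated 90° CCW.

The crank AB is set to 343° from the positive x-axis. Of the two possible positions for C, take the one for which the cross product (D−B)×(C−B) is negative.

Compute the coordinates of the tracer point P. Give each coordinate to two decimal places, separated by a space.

4.78 -1.02

A=(0,0), D=(6.00,0)
B = A + 2.00·(cos343°, sin343°) = (1.9126, -0.5847)
|BD| = 4.1290
circle(B,7.00) ∩ circle(D,10.00): a=-4.1113, h=5.6654
  candidates: C₊=(-2.9596,4.4413) cross=23.393; C₋=(-1.3549,-6.7753) cross=-23.393
  mode - wants cross < 0 → take C=(-1.3549,-6.7753) (cross=-23.393)
ex = (C−B)/|BC| = (-0.4668,-0.8844); ey = (0.8844,-0.4668)
P = B + -0.95·ex + 2.74·ey = (4.7792,-1.0236)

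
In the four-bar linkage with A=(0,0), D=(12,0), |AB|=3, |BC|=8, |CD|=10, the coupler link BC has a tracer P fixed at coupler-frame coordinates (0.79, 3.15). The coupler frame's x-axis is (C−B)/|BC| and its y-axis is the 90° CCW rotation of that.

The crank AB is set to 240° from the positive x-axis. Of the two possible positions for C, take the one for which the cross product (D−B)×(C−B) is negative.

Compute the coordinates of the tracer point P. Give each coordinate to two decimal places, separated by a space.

0.96 -0.47

A=(0,0), D=(12.00,0)
B = A + 3.00·(cos240°, sin240°) = (-1.5000, -2.5981)
|BD| = 13.7477
circle(B,8.00) ∩ circle(D,10.00): a=5.5646, h=5.7477
  candidates: C₊=(2.8781,4.0976) cross=79.017; C₋=(5.0505,-7.1906) cross=-79.017
  mode - wants cross < 0 → take C=(5.0505,-7.1906) (cross=-79.017)
ex = (C−B)/|BC| = (0.8188,-0.5741); ey = (0.5741,0.8188)
P = B + 0.79·ex + 3.15·ey = (0.9552,-0.4723)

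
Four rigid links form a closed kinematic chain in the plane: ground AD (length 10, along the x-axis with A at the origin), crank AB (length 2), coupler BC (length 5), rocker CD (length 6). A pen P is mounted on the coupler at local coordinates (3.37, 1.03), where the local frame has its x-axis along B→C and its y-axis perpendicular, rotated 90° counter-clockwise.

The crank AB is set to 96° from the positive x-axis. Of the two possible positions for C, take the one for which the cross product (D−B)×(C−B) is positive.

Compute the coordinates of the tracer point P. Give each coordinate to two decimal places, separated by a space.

2.93 3.58

A=(0,0), D=(10.00,0)
B = A + 2.00·(cos96°, sin96°) = (-0.2091, 1.9890)
|BD| = 10.4010
circle(B,5.00) ∩ circle(D,6.00): a=4.6717, h=1.7819
  candidates: C₊=(4.7172,2.8446) cross=18.533; C₋=(4.0357,-0.6533) cross=-18.533
  mode + wants cross > 0 → take C=(4.7172,2.8446) (cross=18.533)
ex = (C−B)/|BC| = (0.9853,0.1711); ey = (-0.1711,0.9853)
P = B + 3.37·ex + 1.03·ey = (2.9350,3.5805)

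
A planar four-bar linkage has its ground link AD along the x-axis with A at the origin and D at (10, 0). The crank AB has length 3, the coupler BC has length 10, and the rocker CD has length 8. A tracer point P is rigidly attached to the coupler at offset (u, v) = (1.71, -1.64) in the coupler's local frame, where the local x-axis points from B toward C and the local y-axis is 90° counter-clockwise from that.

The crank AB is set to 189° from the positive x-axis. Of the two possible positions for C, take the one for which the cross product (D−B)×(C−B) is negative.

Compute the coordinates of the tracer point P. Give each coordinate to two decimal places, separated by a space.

A=(0,0), D=(10.00,0)
B = A + 3.00·(cos189°, sin189°) = (-2.9631, -0.4693)
|BD| = 12.9716
circle(B,10.00) ∩ circle(D,8.00): a=7.8734, h=6.1652
  candidates: C₊=(4.6822,5.9767) cross=79.972; C₋=(5.1283,-6.3456) cross=-79.972
  mode - wants cross < 0 → take C=(5.1283,-6.3456) (cross=-79.972)
ex = (C−B)/|BC| = (0.8091,-0.5876); ey = (0.5876,0.8091)
P = B + 1.71·ex + -1.64·ey = (-2.5432,-2.8011)

-2.54 -2.80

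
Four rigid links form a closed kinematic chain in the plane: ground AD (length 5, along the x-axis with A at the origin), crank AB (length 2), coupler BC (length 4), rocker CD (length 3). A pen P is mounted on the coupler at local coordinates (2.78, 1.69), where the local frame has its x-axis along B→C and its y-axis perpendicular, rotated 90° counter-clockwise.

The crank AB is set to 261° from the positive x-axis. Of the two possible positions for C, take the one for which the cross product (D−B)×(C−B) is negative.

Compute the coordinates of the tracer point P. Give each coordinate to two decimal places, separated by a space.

2.72 -0.79

A=(0,0), D=(5.00,0)
B = A + 2.00·(cos261°, sin261°) = (-0.3129, -1.9754)
|BD| = 5.6682
circle(B,4.00) ∩ circle(D,3.00): a=3.4516, h=2.0215
  candidates: C₊=(2.2178,1.1223) cross=11.458; C₋=(3.6268,-2.6673) cross=-11.458
  mode - wants cross < 0 → take C=(3.6268,-2.6673) (cross=-11.458)
ex = (C−B)/|BC| = (0.9849,-0.1730); ey = (0.1730,0.9849)
P = B + 2.78·ex + 1.69·ey = (2.7176,-0.7917)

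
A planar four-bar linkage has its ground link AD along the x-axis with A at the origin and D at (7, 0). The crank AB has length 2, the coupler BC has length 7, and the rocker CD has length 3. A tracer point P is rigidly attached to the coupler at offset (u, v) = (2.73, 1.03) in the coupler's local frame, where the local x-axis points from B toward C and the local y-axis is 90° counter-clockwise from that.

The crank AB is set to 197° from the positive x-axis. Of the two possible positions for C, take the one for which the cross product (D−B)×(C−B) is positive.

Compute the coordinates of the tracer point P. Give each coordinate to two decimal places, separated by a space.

0.29 1.33

A=(0,0), D=(7.00,0)
B = A + 2.00·(cos197°, sin197°) = (-1.9126, -0.5847)
|BD| = 8.9318
circle(B,7.00) ∩ circle(D,3.00): a=6.7051, h=2.0104
  candidates: C₊=(4.6465,1.8603) cross=17.957; C₋=(4.9097,-2.1519) cross=-17.957
  mode + wants cross > 0 → take C=(4.6465,1.8603) (cross=17.957)
ex = (C−B)/|BC| = (0.9370,0.3493); ey = (-0.3493,0.9370)
P = B + 2.73·ex + 1.03·ey = (0.2857,1.3340)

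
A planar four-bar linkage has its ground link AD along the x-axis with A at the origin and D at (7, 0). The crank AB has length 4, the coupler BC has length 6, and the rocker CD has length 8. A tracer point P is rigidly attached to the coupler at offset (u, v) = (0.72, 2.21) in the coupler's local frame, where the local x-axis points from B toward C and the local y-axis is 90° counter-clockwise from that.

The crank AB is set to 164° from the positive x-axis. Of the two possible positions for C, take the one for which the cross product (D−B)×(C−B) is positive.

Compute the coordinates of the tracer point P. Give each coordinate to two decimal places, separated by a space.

-4.72 3.25

A=(0,0), D=(7.00,0)
B = A + 4.00·(cos164°, sin164°) = (-3.8450, 1.1025)
|BD| = 10.9009
circle(B,6.00) ∩ circle(D,8.00): a=4.1662, h=4.3177
  candidates: C₊=(0.7365,4.9768) cross=47.068; C₋=(-0.1369,-3.6144) cross=-47.068
  mode + wants cross > 0 → take C=(0.7365,4.9768) (cross=47.068)
ex = (C−B)/|BC| = (0.7636,0.6457); ey = (-0.6457,0.7636)
P = B + 0.72·ex + 2.21·ey = (-4.7223,3.2550)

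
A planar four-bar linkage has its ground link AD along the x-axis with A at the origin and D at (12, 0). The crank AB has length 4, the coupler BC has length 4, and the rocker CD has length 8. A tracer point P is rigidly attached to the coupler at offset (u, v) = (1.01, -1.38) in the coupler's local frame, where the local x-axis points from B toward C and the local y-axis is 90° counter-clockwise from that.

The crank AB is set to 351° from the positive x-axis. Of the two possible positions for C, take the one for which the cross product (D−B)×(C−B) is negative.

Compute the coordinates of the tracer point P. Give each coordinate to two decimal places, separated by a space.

A=(0,0), D=(12.00,0)
B = A + 4.00·(cos351°, sin351°) = (3.9508, -0.6257)
|BD| = 8.0735
circle(B,4.00) ∩ circle(D,8.00): a=1.0641, h=3.8559
  candidates: C₊=(4.7128,3.3010) cross=31.130; C₋=(5.3105,-4.3875) cross=-31.130
  mode - wants cross < 0 → take C=(5.3105,-4.3875) (cross=-31.130)
ex = (C−B)/|BC| = (0.3399,-0.9404); ey = (0.9404,0.3399)
P = B + 1.01·ex + -1.38·ey = (2.9963,-2.0447)

3.00 -2.04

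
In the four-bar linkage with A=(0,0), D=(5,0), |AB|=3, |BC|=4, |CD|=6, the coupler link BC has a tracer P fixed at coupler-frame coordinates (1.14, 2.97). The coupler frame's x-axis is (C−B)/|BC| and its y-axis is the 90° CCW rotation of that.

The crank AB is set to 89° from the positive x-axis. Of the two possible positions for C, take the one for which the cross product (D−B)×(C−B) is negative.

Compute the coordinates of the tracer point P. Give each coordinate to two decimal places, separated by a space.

A=(0,0), D=(5.00,0)
B = A + 3.00·(cos89°, sin89°) = (0.0524, 2.9995)
|BD| = 5.7859
circle(B,4.00) ∩ circle(D,6.00): a=1.1646, h=3.8267
  candidates: C₊=(3.0321,5.6681) cross=22.141; C₋=(-0.9356,-0.8765) cross=-22.141
  mode - wants cross < 0 → take C=(-0.9356,-0.8765) (cross=-22.141)
ex = (C−B)/|BC| = (-0.2470,-0.9690); ey = (0.9690,-0.2470)
P = B + 1.14·ex + 2.97·ey = (2.6488,1.1613)

2.65 1.16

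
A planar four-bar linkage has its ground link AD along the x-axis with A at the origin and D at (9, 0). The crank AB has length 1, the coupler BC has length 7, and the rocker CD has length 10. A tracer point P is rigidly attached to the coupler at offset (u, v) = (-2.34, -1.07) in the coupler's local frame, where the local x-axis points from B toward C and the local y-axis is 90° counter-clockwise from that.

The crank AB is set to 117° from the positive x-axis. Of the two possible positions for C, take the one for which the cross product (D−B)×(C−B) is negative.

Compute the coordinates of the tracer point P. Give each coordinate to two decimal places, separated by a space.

-1.98 2.96

A=(0,0), D=(9.00,0)
B = A + 1.00·(cos117°, sin117°) = (-0.4540, 0.8910)
|BD| = 9.4959
circle(B,7.00) ∩ circle(D,10.00): a=2.0626, h=6.6892
  candidates: C₊=(2.2271,7.3572) cross=63.520; C₋=(0.9718,-5.9622) cross=-63.520
  mode - wants cross < 0 → take C=(0.9718,-5.9622) (cross=-63.520)
ex = (C−B)/|BC| = (0.2037,-0.9790); ey = (0.9790,0.2037)
P = B + -2.34·ex + -1.07·ey = (-1.9782,2.9640)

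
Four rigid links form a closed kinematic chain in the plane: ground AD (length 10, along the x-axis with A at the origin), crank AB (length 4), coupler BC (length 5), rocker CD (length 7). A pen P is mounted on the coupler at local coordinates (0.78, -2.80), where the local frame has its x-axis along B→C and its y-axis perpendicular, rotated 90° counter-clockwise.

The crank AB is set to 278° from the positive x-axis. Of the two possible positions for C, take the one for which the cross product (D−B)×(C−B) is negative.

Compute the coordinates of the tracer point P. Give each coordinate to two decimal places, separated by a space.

0.58 -6.87

A=(0,0), D=(10.00,0)
B = A + 4.00·(cos278°, sin278°) = (0.5567, -3.9611)
|BD| = 10.2404
circle(B,5.00) ∩ circle(D,7.00): a=3.9484, h=3.0676
  candidates: C₊=(3.0112,0.3950) cross=31.414; C₋=(5.3843,-5.2626) cross=-31.414
  mode - wants cross < 0 → take C=(5.3843,-5.2626) (cross=-31.414)
ex = (C−B)/|BC| = (0.9655,-0.2603); ey = (0.2603,0.9655)
P = B + 0.78·ex + -2.80·ey = (0.5809,-6.8676)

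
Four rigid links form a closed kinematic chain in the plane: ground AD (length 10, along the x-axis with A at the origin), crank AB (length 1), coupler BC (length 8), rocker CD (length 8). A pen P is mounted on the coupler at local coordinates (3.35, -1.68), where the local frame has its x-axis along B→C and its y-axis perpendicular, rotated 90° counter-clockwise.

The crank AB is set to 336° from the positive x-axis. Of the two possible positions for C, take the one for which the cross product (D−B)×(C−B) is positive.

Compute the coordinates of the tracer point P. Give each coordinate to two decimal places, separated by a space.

4.12 1.54

A=(0,0), D=(10.00,0)
B = A + 1.00·(cos336°, sin336°) = (0.9135, -0.4067)
|BD| = 9.0956
circle(B,8.00) ∩ circle(D,8.00): a=4.5478, h=6.5816
  candidates: C₊=(5.1625,6.3717) cross=59.863; C₋=(5.7511,-6.7784) cross=-59.863
  mode + wants cross > 0 → take C=(5.1625,6.3717) (cross=59.863)
ex = (C−B)/|BC| = (0.5311,0.8473); ey = (-0.8473,0.5311)
P = B + 3.35·ex + -1.68·ey = (4.1162,1.5394)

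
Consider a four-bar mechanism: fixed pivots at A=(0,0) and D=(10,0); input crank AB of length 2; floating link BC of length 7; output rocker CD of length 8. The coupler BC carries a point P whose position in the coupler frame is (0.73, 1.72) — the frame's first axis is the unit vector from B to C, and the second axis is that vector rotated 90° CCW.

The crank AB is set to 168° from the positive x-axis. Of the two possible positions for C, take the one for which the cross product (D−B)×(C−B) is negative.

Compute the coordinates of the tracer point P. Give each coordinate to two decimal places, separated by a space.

A=(0,0), D=(10.00,0)
B = A + 2.00·(cos168°, sin168°) = (-1.9563, 0.4158)
|BD| = 11.9635
circle(B,7.00) ∩ circle(D,8.00): a=5.3549, h=4.5084
  candidates: C₊=(3.5520,4.7354) cross=53.936; C₋=(3.2386,-4.2760) cross=-53.936
  mode - wants cross < 0 → take C=(3.2386,-4.2760) (cross=-53.936)
ex = (C−B)/|BC| = (0.7421,-0.6703); ey = (0.6703,0.7421)
P = B + 0.73·ex + 1.72·ey = (-0.2617,1.2030)

-0.26 1.20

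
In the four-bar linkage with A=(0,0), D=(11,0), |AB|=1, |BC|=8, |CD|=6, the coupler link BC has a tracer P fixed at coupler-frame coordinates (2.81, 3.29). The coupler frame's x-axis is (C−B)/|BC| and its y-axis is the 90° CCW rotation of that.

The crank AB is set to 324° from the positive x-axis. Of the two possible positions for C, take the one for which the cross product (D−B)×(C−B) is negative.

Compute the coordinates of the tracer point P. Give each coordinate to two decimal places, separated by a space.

A=(0,0), D=(11.00,0)
B = A + 1.00·(cos324°, sin324°) = (0.8090, -0.5878)
|BD| = 10.2079
circle(B,8.00) ∩ circle(D,6.00): a=6.4754, h=4.6977
  candidates: C₊=(7.0032,4.4750) cross=47.954; C₋=(7.5442,-4.9049) cross=-47.954
  mode - wants cross < 0 → take C=(7.5442,-4.9049) (cross=-47.954)
ex = (C−B)/|BC| = (0.8419,-0.5396); ey = (0.5396,0.8419)
P = B + 2.81·ex + 3.29·ey = (4.9502,0.6657)

4.95 0.67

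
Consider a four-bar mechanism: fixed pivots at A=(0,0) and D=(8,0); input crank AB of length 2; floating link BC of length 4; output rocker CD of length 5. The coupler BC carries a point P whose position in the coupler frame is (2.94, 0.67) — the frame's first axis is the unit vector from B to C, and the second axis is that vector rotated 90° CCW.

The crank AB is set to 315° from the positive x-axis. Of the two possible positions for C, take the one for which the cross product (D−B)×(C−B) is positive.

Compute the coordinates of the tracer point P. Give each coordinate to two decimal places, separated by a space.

A=(0,0), D=(8.00,0)
B = A + 2.00·(cos315°, sin315°) = (1.4142, -1.4142)
|BD| = 6.7359
circle(B,4.00) ∩ circle(D,5.00): a=2.6999, h=2.9514
  candidates: C₊=(3.4343,2.0382) cross=19.880; C₋=(4.6736,-3.7330) cross=-19.880
  mode + wants cross > 0 → take C=(3.4343,2.0382) (cross=19.880)
ex = (C−B)/|BC| = (0.5050,0.8631); ey = (-0.8631,0.5050)
P = B + 2.94·ex + 0.67·ey = (2.3207,1.4617)

2.32 1.46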